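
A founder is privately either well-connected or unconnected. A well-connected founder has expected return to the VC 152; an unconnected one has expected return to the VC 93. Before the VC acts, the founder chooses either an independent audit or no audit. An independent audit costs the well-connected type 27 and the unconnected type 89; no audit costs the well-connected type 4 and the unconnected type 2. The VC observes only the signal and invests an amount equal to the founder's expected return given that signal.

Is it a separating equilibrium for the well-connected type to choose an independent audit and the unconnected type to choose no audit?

Yes

If types separate, audit earns payment 152 and no audit earns 93.
Well-connected: audit gives 152 − 27 = 125; no audit gives 93 − 4 = 89. No deviation. ✓
Unconnected: no audit gives 93 − 2 = 91; audit gives 152 − 89 = 63. No deviation. ✓
Both incentive constraints hold.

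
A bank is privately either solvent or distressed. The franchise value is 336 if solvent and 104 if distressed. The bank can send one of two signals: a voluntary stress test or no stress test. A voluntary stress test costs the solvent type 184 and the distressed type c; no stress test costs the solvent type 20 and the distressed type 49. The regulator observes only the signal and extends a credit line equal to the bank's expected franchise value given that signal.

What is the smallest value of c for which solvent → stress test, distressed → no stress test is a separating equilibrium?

Under separation: stress test → solvent (pays 336); no stress test → distressed (pays 104).
Solvent: 336 − 184 = 152 ≥ 104 − 20 = 84. Holds regardless of c. ✓
Distressed: 104 − 49 ≥ 336 − c, so c ≥ 336 − 55 = 281.

281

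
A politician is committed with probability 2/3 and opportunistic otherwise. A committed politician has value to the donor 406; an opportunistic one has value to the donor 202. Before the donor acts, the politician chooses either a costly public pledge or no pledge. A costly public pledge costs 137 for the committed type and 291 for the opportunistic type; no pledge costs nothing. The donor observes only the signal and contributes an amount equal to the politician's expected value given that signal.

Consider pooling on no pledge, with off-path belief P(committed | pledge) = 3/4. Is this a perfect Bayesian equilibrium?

Yes

At the pooled signal (no pledge) the donor holds the prior 2/3 and pays 2/3·406 + 1/3·202 = 338. Off-path (pledge) belief 3/4 gives 3/4·406 + 1/4·202 = 355.
Committed: no pledge gives 338 − 0 = 338; pledge gives 355 − 137 = 218. Stays. ✓
Opportunistic: no pledge gives 338 − 0 = 338; pledge gives 355 − 291 = 64. Stays. ✓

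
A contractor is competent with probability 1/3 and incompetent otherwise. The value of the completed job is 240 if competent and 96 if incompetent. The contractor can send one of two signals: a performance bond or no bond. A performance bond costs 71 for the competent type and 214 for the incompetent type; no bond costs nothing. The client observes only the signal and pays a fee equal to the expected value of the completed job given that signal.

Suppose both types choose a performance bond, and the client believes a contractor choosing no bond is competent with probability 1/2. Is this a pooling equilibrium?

No

On the equilibrium path (bond) the client holds the prior 1/3 and pays 1/3·240 + 2/3·96 = 144. Off-path (no bond) belief 1/2 gives 1/2·240 + 1/2·96 = 168.
Competent: bond gives 144 − 71 = 73; no bond gives 168 − 0 = 168. Deviates. ✗
Incompetent: bond gives 144 − 214 = -70; no bond gives 168 − 0 = 168. Deviates. ✗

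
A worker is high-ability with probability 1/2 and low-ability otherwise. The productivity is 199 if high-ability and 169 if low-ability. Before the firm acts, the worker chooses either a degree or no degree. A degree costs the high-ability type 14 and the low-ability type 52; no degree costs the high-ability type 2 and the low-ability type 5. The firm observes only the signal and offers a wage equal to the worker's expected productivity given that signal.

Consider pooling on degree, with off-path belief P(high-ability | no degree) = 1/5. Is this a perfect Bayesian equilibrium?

No

On the equilibrium path (degree) the firm holds the prior 1/2 and pays 1/2·199 + 1/2·169 = 184. Off-path (no degree) belief 1/5 gives 1/5·199 + 4/5·169 = 175.
High-ability: degree gives 184 − 14 = 170; no degree gives 175 − 2 = 173. Deviates. ✗
Low-ability: degree gives 184 − 52 = 132; no degree gives 175 − 5 = 170. Deviates. ✗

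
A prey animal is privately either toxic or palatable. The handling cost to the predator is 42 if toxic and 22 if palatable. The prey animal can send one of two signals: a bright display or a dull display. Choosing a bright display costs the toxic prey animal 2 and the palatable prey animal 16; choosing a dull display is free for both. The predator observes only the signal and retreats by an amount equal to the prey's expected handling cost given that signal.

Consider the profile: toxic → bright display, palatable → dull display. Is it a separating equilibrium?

No

If types separate, bright display earns payment 42 and dull display earns 22.
Toxic: bright display gives 42 − 2 = 40; dull display gives 22 − 0 = 22. No deviation. ✓
Palatable: dull display gives 22 − 0 = 22; bright display gives 42 − 16 = 26. Would deviate. ✗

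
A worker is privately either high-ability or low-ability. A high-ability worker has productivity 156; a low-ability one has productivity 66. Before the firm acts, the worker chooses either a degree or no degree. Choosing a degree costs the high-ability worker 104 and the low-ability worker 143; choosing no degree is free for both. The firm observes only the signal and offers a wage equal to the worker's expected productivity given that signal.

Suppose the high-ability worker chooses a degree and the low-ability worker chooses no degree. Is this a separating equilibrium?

No

Under separation the firm infers type exactly: degree → high-ability (pays 156), no degree → low-ability (pays 66).
High-ability: degree gives 156 − 104 = 52; no degree gives 66 − 0 = 66. Would deviate. ✗
Low-ability: no degree gives 66 − 0 = 66; degree gives 156 − 143 = 13. No deviation. ✓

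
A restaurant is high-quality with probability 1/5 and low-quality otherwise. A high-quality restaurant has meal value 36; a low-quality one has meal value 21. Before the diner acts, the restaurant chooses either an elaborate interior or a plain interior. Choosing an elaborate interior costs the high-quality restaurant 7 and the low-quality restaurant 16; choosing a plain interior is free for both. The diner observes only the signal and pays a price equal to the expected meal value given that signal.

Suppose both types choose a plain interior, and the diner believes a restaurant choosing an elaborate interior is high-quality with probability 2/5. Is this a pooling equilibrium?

Yes

At the pooled signal (plain interior) the diner holds the prior 1/5 and pays 1/5·36 + 4/5·21 = 24. Off-path (elaborate interior) belief 2/5 gives 2/5·36 + 3/5·21 = 27.
High-quality: plain interior gives 24 − 0 = 24; elaborate interior gives 27 − 7 = 20. Stays. ✓
Low-quality: plain interior gives 24 − 0 = 24; elaborate interior gives 27 − 16 = 11. Stays. ✓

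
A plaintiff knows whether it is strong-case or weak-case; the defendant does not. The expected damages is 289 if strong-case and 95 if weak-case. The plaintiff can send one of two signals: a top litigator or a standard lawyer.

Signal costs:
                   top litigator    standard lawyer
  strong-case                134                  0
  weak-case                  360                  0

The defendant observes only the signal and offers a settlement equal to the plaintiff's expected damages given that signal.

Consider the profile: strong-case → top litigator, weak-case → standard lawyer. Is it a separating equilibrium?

Under separation the defendant infers type exactly: top litigator → strong-case (pays 289), standard lawyer → weak-case (pays 95).
Strong-case: top litigator gives 289 − 134 = 155; standard lawyer gives 95 − 0 = 95. No deviation. ✓
Weak-case: standard lawyer gives 95 − 0 = 95; top litigator gives 289 − 360 = -71. No deviation. ✓
Neither type gains from mimicking the other.

Yes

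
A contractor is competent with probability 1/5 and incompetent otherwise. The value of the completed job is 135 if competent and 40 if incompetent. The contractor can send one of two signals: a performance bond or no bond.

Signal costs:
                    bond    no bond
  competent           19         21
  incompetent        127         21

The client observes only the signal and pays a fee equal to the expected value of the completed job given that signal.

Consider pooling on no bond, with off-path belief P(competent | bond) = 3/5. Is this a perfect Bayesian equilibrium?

On the equilibrium path (no bond) the client holds the prior 1/5 and pays 1/5·135 + 4/5·40 = 59. Off-path (bond) belief 3/5 gives 3/5·135 + 2/5·40 = 97.
Competent: no bond gives 59 − 21 = 38; bond gives 97 − 19 = 78. Deviates. ✗
Incompetent: no bond gives 59 − 21 = 38; bond gives 97 − 127 = -30. Stays. ✓

No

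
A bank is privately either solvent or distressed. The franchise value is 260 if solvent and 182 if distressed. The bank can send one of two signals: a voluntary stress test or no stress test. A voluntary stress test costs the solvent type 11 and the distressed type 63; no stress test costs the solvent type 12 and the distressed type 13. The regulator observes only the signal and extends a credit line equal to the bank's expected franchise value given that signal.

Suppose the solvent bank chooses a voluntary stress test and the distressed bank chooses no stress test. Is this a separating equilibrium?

No

Under separation the regulator infers type exactly: stress test → solvent (pays 260), no stress test → distressed (pays 182).
Solvent: stress test gives 260 − 11 = 249; no stress test gives 182 − 12 = 170. No deviation. ✓
Distressed: no stress test gives 182 − 13 = 169; stress test gives 260 − 63 = 197. Would deviate. ✗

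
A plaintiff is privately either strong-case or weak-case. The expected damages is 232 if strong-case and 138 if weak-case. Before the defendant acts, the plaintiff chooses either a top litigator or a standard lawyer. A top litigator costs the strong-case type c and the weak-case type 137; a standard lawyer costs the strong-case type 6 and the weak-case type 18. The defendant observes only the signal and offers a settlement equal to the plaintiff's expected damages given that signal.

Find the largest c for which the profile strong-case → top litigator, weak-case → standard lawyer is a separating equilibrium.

Under separation: top litigator → strong-case (pays 232); standard lawyer → weak-case (pays 138).
Weak-case: 138 − 18 = 120 ≥ 232 − 137 = 95. Holds regardless of c. ✓
Strong-case: 232 − c ≥ 138 − 6, so c ≤ 232 − 132 = 100.

100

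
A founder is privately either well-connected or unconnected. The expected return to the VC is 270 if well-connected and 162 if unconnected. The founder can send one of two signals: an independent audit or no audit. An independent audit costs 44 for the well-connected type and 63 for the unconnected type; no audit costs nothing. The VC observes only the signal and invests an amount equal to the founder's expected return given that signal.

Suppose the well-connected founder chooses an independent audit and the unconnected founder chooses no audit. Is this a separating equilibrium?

If types separate, audit earns payment 270 and no audit earns 162.
Well-connected: audit gives 270 − 44 = 226; no audit gives 162 − 0 = 162. No deviation. ✓
Unconnected: no audit gives 162 − 0 = 162; audit gives 270 − 63 = 207. Would deviate. ✗

No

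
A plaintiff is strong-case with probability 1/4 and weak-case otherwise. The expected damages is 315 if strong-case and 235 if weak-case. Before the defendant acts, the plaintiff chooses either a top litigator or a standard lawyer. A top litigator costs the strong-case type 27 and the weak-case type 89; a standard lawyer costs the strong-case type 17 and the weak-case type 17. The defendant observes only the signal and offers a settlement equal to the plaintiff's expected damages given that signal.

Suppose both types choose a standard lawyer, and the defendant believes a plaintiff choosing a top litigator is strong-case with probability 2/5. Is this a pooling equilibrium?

No

On the equilibrium path (standard lawyer) the defendant holds the prior 1/4 and pays 1/4·315 + 3/4·235 = 255. Off-path (top litigator) belief 2/5 gives 2/5·315 + 3/5·235 = 267.
Strong-case: standard lawyer gives 255 − 17 = 238; top litigator gives 267 − 27 = 240. Deviates. ✗
Weak-case: standard lawyer gives 255 − 17 = 238; top litigator gives 267 − 89 = 178. Stays. ✓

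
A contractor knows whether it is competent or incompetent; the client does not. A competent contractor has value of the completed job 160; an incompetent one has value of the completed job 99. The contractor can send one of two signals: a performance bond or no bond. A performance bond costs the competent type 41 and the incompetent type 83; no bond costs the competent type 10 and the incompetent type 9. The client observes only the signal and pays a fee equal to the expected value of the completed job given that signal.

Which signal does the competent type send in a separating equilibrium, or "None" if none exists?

bond

Try competent → bond, incompetent → no bond:
  If types separate, bond earns payment 160 and no bond earns 99.
  Competent: bond gives 160 − 41 = 119; no bond gives 99 − 10 = 89. No deviation. ✓
  Incompetent: no bond gives 99 − 9 = 90; bond gives 160 − 83 = 77. No deviation. ✓
Both hold — the competent type sends bond.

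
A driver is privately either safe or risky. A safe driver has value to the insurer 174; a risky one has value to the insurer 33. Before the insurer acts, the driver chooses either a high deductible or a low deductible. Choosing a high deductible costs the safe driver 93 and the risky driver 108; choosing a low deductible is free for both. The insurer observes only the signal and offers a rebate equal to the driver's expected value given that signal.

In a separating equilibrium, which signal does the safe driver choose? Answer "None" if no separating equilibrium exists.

None

Try safe → high deductible, risky → low deductible:
  Under separation the insurer infers type exactly: high deductible → safe (pays 174), low deductible → risky (pays 33).
  Safe: high deductible gives 174 − 93 = 81; low deductible gives 33 − 0 = 33. No deviation. ✓
  Risky: low deductible gives 33 − 0 = 33; high deductible gives 174 − 108 = 66. Would deviate. ✗
Try safe → low deductible, risky → high deductible:
  Under separation the insurer infers type exactly: low deductible → safe (pays 174), high deductible → risky (pays 33).
  Safe: low deductible gives 174 − 0 = 174; high deductible gives 33 − 93 = -60. No deviation. ✓
  Risky: high deductible gives 33 − 108 = -75; low deductible gives 174 − 0 = 174. Would deviate. ✗
Neither assignment is incentive-compatible.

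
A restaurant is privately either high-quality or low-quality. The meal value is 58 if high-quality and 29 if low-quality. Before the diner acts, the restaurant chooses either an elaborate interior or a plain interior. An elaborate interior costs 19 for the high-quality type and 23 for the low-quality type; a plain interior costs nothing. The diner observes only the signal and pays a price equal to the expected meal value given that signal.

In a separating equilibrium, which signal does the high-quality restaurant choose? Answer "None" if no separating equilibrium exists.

Try high-quality → elaborate interior, low-quality → plain interior:
  Under separation the diner infers type exactly: elaborate interior → high-quality (pays 58), plain interior → low-quality (pays 29).
  High-quality: elaborate interior gives 58 − 19 = 39; plain interior gives 29 − 0 = 29. No deviation. ✓
  Low-quality: plain interior gives 29 − 0 = 29; elaborate interior gives 58 − 23 = 35. Would deviate. ✗
Try high-quality → plain interior, low-quality → elaborate interior:
  Under separation the diner infers type exactly: plain interior → high-quality (pays 58), elaborate interior → low-quality (pays 29).
  High-quality: plain interior gives 58 − 0 = 58; elaborate interior gives 29 − 19 = 10. No deviation. ✓
  Low-quality: elaborate interior gives 29 − 23 = 6; plain interior gives 58 − 0 = 58. Would deviate. ✗
Neither assignment is incentive-compatible.

None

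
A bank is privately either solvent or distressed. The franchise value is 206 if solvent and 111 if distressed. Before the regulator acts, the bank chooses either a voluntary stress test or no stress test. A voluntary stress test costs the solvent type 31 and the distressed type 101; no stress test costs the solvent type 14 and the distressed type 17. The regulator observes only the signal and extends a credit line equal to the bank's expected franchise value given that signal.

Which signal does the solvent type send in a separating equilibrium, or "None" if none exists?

Try solvent → stress test, distressed → no stress test:
  Under separation the regulator infers type exactly: stress test → solvent (pays 206), no stress test → distressed (pays 111).
  Solvent: stress test gives 206 − 31 = 175; no stress test gives 111 − 14 = 97. No deviation. ✓
  Distressed: no stress test gives 111 − 17 = 94; stress test gives 206 − 101 = 105. Would deviate. ✗
Try solvent → no stress test, distressed → stress test:
  Under separation the regulator infers type exactly: no stress test → solvent (pays 206), stress test → distressed (pays 111).
  Solvent: no stress test gives 206 − 14 = 192; stress test gives 111 − 31 = 80. No deviation. ✓
  Distressed: stress test gives 111 − 101 = 10; no stress test gives 206 − 17 = 189. Would deviate. ✗
Neither assignment is incentive-compatible.

None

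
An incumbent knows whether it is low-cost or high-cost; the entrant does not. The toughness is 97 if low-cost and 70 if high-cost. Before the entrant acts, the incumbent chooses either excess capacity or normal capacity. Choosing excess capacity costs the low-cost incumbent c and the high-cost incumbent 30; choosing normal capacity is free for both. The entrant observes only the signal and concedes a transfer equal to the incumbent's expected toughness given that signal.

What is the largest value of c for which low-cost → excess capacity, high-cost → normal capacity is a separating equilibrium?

27

Under separation: excess capacity → low-cost (pays 97); normal capacity → high-cost (pays 70).
High-cost: 70 − 0 = 70 ≥ 97 − 30 = 67. Holds regardless of c. ✓
Low-cost: 97 − c ≥ 70 − 0, so c ≤ 97 − 70 = 27.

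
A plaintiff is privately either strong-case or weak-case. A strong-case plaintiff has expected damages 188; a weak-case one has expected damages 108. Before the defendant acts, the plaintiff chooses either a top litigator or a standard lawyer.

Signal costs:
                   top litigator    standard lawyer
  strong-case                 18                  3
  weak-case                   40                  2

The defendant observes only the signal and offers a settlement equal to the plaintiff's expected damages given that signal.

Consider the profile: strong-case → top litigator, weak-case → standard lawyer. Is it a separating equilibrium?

Under separation the defendant infers type exactly: top litigator → strong-case (pays 188), standard lawyer → weak-case (pays 108).
Strong-case: top litigator gives 188 − 18 = 170; standard lawyer gives 108 − 3 = 105. No deviation. ✓
Weak-case: standard lawyer gives 108 − 2 = 106; top litigator gives 188 − 40 = 148. Would deviate. ✗

No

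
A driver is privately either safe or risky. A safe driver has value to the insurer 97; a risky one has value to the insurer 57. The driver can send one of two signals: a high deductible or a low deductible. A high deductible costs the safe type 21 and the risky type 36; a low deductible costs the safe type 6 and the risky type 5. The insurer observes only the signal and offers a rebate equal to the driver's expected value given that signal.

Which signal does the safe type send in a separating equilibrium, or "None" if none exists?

None

Try safe → high deductible, risky → low deductible:
  If types separate, high deductible earns payment 97 and low deductible earns 57.
  Safe: high deductible gives 97 − 21 = 76; low deductible gives 57 − 6 = 51. No deviation. ✓
  Risky: low deductible gives 57 − 5 = 52; high deductible gives 97 − 36 = 61. Would deviate. ✗
Try safe → low deductible, risky → high deductible:
  If types separate, low deductible earns payment 97 and high deductible earns 57.
  Safe: low deductible gives 97 − 6 = 91; high deductible gives 57 − 21 = 36. No deviation. ✓
  Risky: high deductible gives 57 − 36 = 21; low deductible gives 97 − 5 = 92. Would deviate. ✗
Neither assignment is incentive-compatible.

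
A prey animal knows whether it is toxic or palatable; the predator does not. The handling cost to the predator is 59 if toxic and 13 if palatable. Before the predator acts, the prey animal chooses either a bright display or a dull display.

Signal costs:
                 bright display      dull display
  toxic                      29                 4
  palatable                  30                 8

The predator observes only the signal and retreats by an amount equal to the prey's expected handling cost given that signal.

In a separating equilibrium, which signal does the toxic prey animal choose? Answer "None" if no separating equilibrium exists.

None

Try toxic → bright display, palatable → dull display:
  Under separation the predator infers type exactly: bright display → toxic (pays 59), dull display → palatable (pays 13).
  Toxic: bright display gives 59 − 29 = 30; dull display gives 13 − 4 = 9. No deviation. ✓
  Palatable: dull display gives 13 − 8 = 5; bright display gives 59 − 30 = 29. Would deviate. ✗
Try toxic → dull display, palatable → bright display:
  Under separation the predator infers type exactly: dull display → toxic (pays 59), bright display → palatable (pays 13).
  Toxic: dull display gives 59 − 4 = 55; bright display gives 13 − 29 = -16. No deviation. ✓
  Palatable: bright display gives 13 − 30 = -17; dull display gives 59 − 8 = 51. Would deviate. ✗
Neither assignment is incentive-compatible.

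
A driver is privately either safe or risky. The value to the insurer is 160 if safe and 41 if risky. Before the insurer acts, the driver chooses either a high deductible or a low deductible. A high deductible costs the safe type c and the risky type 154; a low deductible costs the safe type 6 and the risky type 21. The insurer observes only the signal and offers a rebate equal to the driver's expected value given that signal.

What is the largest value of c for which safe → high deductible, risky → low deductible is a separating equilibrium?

Under separation: high deductible → safe (pays 160); low deductible → risky (pays 41).
Risky: 41 − 21 = 20 ≥ 160 − 154 = 6. Holds regardless of c. ✓
Safe: 160 − c ≥ 41 − 6, so c ≤ 160 − 35 = 125.

125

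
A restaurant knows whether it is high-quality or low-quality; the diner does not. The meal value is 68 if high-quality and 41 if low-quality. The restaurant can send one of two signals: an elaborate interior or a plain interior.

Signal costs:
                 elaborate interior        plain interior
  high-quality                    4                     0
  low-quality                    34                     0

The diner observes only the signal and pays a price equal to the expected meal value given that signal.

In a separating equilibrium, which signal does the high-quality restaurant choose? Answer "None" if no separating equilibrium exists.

Try high-quality → elaborate interior, low-quality → plain interior:
  Under separation the diner infers type exactly: elaborate interior → high-quality (pays 68), plain interior → low-quality (pays 41).
  High-quality: elaborate interior gives 68 − 4 = 64; plain interior gives 41 − 0 = 41. No deviation. ✓
  Low-quality: plain interior gives 41 − 0 = 41; elaborate interior gives 68 − 34 = 34. No deviation. ✓
Both hold — the high-quality type sends elaborate interior.

elaborate interior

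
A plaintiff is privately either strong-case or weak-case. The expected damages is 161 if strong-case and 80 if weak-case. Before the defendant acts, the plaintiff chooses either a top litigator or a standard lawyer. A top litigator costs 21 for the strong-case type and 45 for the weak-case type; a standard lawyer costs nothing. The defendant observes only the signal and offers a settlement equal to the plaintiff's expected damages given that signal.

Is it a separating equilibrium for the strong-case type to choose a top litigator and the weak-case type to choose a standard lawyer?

Under separation the defendant infers type exactly: top litigator → strong-case (pays 161), standard lawyer → weak-case (pays 80).
Strong-case: top litigator gives 161 − 21 = 140; standard lawyer gives 80 − 0 = 80. No deviation. ✓
Weak-case: standard lawyer gives 80 − 0 = 80; top litigator gives 161 − 45 = 116. Would deviate. ✗

No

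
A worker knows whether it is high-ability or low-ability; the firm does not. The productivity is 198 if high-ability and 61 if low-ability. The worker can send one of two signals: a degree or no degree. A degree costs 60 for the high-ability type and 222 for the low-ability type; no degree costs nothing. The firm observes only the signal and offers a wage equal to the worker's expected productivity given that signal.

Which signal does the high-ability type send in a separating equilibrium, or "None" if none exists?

degree

Try high-ability → degree, low-ability → no degree:
  Under separation the firm infers type exactly: degree → high-ability (pays 198), no degree → low-ability (pays 61).
  High-ability: degree gives 198 − 60 = 138; no degree gives 61 − 0 = 61. No deviation. ✓
  Low-ability: no degree gives 61 − 0 = 61; degree gives 198 − 222 = -24. No deviation. ✓
Both hold — the high-ability type sends degree.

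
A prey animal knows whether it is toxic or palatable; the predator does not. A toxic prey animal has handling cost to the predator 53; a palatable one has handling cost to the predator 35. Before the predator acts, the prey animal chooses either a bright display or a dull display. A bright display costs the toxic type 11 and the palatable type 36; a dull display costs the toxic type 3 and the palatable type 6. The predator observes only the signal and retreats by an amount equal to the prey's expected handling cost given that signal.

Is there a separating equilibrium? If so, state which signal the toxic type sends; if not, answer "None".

bright display

Try toxic → bright display, palatable → dull display:
  Under separation the predator infers type exactly: bright display → toxic (pays 53), dull display → palatable (pays 35).
  Toxic: bright display gives 53 − 11 = 42; dull display gives 35 − 3 = 32. No deviation. ✓
  Palatable: dull display gives 35 − 6 = 29; bright display gives 53 − 36 = 17. No deviation. ✓
Both hold — the toxic type sends bright display.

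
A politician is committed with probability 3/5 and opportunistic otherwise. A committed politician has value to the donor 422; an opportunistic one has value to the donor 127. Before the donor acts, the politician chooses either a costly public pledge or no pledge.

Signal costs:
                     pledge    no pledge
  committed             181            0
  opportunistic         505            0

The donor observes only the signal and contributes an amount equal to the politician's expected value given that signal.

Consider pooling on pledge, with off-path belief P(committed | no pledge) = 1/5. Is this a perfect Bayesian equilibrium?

On the equilibrium path (pledge) the donor holds the prior 3/5 and pays 3/5·422 + 2/5·127 = 304. Off-path (no pledge) belief 1/5 gives 1/5·422 + 4/5·127 = 186.
Committed: pledge gives 304 − 181 = 123; no pledge gives 186 − 0 = 186. Deviates. ✗
Opportunistic: pledge gives 304 − 505 = -201; no pledge gives 186 − 0 = 186. Deviates. ✗

No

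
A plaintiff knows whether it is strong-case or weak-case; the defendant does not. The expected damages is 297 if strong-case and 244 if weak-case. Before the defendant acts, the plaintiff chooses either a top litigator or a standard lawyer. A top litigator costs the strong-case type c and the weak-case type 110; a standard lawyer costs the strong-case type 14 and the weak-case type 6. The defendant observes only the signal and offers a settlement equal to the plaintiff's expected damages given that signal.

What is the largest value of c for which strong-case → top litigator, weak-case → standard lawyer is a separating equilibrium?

67

Under separation: top litigator → strong-case (pays 297); standard lawyer → weak-case (pays 244).
Weak-case: 244 − 6 = 238 ≥ 297 − 110 = 187. Holds regardless of c. ✓
Strong-case: 297 − c ≥ 244 − 14, so c ≤ 297 − 230 = 67.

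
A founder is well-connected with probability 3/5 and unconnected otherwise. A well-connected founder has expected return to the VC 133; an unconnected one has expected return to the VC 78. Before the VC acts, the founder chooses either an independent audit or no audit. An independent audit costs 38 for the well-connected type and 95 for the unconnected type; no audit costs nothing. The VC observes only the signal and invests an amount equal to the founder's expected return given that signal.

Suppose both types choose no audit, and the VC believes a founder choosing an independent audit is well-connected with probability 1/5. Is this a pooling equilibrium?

At the pooled signal (no audit) the VC holds the prior 3/5 and pays 3/5·133 + 2/5·78 = 111. Off-path (audit) belief 1/5 gives 1/5·133 + 4/5·78 = 89.
Well-connected: no audit gives 111 − 0 = 111; audit gives 89 − 38 = 51. Stays. ✓
Unconnected: no audit gives 111 − 0 = 111; audit gives 89 − 95 = -6. Stays. ✓

Yes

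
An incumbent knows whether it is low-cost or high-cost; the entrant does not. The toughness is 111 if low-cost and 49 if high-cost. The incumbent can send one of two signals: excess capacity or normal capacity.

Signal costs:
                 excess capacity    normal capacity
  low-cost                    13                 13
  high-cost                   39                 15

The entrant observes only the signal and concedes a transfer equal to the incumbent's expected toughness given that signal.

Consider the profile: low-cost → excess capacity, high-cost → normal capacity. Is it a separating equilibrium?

No

Under separation the entrant infers type exactly: excess capacity → low-cost (pays 111), normal capacity → high-cost (pays 49).
Low-cost: excess capacity gives 111 − 13 = 98; normal capacity gives 49 − 13 = 36. No deviation. ✓
High-cost: normal capacity gives 49 − 15 = 34; excess capacity gives 111 − 39 = 72. Would deviate. ✗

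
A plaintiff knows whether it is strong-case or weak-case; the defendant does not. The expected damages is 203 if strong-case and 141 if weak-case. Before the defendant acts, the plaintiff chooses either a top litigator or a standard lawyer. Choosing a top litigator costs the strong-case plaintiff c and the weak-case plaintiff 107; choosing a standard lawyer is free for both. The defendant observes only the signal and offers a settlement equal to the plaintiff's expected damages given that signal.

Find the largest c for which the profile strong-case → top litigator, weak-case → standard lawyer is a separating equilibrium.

Under separation: top litigator → strong-case (pays 203); standard lawyer → weak-case (pays 141).
Weak-case: 141 − 0 = 141 ≥ 203 − 107 = 96. Holds regardless of c. ✓
Strong-case: 203 − c ≥ 141 − 0, so c ≤ 203 − 141 = 62.

62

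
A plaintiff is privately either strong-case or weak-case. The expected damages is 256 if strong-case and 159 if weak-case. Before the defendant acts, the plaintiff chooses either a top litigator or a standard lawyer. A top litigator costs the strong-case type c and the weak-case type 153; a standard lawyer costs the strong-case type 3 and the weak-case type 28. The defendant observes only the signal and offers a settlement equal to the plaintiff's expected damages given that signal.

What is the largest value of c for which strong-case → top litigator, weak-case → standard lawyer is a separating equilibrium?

Under separation: top litigator → strong-case (pays 256); standard lawyer → weak-case (pays 159).
Weak-case: 159 − 28 = 131 ≥ 256 − 153 = 103. Holds regardless of c. ✓
Strong-case: 256 − c ≥ 159 − 3, so c ≤ 256 − 156 = 100.

100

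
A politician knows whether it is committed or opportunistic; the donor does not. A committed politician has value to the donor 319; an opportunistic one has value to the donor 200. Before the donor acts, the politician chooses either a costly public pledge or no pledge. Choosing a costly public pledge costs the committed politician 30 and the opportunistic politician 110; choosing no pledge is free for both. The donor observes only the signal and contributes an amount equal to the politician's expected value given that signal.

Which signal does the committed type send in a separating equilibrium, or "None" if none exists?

Try committed → pledge, opportunistic → no pledge:
  If types separate, pledge earns payment 319 and no pledge earns 200.
  Committed: pledge gives 319 − 30 = 289; no pledge gives 200 − 0 = 200. No deviation. ✓
  Opportunistic: no pledge gives 200 − 0 = 200; pledge gives 319 − 110 = 209. Would deviate. ✗
Try committed → no pledge, opportunistic → pledge:
  If types separate, no pledge earns payment 319 and pledge earns 200.
  Committed: no pledge gives 319 − 0 = 319; pledge gives 200 − 30 = 170. No deviation. ✓
  Opportunistic: pledge gives 200 − 110 = 90; no pledge gives 319 − 0 = 319. Would deviate. ✗
Neither assignment is incentive-compatible.

None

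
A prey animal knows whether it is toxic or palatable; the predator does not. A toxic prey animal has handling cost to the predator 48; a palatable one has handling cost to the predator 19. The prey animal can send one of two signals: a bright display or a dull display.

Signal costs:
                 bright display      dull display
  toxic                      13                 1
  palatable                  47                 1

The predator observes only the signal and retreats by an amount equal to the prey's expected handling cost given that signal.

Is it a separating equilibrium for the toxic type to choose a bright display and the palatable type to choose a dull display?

Yes

Under separation the predator infers type exactly: bright display → toxic (pays 48), dull display → palatable (pays 19).
Toxic: bright display gives 48 − 13 = 35; dull display gives 19 − 1 = 18. No deviation. ✓
Palatable: dull display gives 19 − 1 = 18; bright display gives 48 − 47 = 1. No deviation. ✓
Both incentive constraints hold.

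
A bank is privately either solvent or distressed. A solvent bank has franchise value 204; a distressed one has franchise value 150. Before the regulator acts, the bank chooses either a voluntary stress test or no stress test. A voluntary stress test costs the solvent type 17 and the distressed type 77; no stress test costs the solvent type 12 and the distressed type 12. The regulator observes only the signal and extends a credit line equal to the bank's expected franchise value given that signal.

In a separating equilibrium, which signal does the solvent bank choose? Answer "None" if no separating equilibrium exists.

Try solvent → stress test, distressed → no stress test:
  Under separation the regulator infers type exactly: stress test → solvent (pays 204), no stress test → distressed (pays 150).
  Solvent: stress test gives 204 − 17 = 187; no stress test gives 150 − 12 = 138. No deviation. ✓
  Distressed: no stress test gives 150 − 12 = 138; stress test gives 204 − 77 = 127. No deviation. ✓
Both hold — the solvent type sends stress test.

stress test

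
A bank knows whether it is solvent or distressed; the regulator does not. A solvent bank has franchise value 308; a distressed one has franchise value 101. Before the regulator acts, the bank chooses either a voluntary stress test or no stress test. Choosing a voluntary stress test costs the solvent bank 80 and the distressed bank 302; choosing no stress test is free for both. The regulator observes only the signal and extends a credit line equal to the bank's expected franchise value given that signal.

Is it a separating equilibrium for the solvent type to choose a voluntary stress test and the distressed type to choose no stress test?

Yes

Under separation the regulator infers type exactly: stress test → solvent (pays 308), no stress test → distressed (pays 101).
Solvent: stress test gives 308 − 80 = 228; no stress test gives 101 − 0 = 101. No deviation. ✓
Distressed: no stress test gives 101 − 0 = 101; stress test gives 308 − 302 = 6. No deviation. ✓
Neither type gains from mimicking the other.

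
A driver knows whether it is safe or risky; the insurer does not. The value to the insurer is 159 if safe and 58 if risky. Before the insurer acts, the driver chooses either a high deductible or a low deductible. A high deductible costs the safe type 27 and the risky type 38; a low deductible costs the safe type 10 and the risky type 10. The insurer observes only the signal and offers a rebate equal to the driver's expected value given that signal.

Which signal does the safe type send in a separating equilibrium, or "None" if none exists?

None

Try safe → high deductible, risky → low deductible:
  Under separation the insurer infers type exactly: high deductible → safe (pays 159), low deductible → risky (pays 58).
  Safe: high deductible gives 159 − 27 = 132; low deductible gives 58 − 10 = 48. No deviation. ✓
  Risky: low deductible gives 58 − 10 = 48; high deductible gives 159 − 38 = 121. Would deviate. ✗
Try safe → low deductible, risky → high deductible:
  Under separation the insurer infers type exactly: low deductible → safe (pays 159), high deductible → risky (pays 58).
  Safe: low deductible gives 159 − 10 = 149; high deductible gives 58 − 27 = 31. No deviation. ✓
  Risky: high deductible gives 58 − 38 = 20; low deductible gives 159 − 10 = 149. Would deviate. ✗
Neither assignment is incentive-compatible.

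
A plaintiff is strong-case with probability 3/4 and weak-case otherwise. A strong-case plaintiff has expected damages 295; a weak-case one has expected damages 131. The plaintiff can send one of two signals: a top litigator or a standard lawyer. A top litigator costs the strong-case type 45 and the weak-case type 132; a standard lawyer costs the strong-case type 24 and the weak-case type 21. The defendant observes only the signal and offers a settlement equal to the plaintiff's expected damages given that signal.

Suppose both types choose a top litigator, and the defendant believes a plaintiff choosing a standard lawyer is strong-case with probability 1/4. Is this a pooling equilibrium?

No

On the equilibrium path (top litigator) the defendant holds the prior 3/4 and pays 3/4·295 + 1/4·131 = 254. Off-path (standard lawyer) belief 1/4 gives 1/4·295 + 3/4·131 = 172.
Strong-case: top litigator gives 254 − 45 = 209; standard lawyer gives 172 − 24 = 148. Stays. ✓
Weak-case: top litigator gives 254 − 132 = 122; standard lawyer gives 172 − 21 = 151. Deviates. ✗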